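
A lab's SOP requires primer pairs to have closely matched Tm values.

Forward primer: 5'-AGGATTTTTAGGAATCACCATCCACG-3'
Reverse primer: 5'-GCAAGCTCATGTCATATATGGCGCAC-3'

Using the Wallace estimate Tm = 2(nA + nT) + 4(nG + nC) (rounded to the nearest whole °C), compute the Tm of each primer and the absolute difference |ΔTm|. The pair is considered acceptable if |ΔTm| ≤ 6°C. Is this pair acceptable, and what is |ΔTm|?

Forward: A=8 T=7 G=5 C=6 → Tm = 2·15 + 4·11 = 74°C.
Reverse: A=7 T=6 G=6 C=7 → Tm = 2·13 + 4·13 = 78°C.
|ΔTm| = |74 − 78| = 4°C, ≤ 6°C.

|ΔTm| = 4°C; the pair is acceptable.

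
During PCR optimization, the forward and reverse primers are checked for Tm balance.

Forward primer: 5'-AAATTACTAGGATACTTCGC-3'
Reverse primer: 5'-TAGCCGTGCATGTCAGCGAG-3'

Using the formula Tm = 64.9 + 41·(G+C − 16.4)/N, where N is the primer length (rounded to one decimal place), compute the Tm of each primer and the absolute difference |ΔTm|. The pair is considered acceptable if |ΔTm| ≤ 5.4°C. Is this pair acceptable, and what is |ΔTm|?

Forward: G+C = 7, N = 20 → Tm = 64.9 + 41·(7 − 16.4)/20 = 45.6°C.
Reverse: G+C = 12, N = 20 → Tm = 64.9 + 41·(12 − 16.4)/20 = 55.9°C.
|ΔTm| = |45.6 − 55.9| = 10.3°C, > 5.4°C.

|ΔTm| = 10.3°C; the pair is not acceptable.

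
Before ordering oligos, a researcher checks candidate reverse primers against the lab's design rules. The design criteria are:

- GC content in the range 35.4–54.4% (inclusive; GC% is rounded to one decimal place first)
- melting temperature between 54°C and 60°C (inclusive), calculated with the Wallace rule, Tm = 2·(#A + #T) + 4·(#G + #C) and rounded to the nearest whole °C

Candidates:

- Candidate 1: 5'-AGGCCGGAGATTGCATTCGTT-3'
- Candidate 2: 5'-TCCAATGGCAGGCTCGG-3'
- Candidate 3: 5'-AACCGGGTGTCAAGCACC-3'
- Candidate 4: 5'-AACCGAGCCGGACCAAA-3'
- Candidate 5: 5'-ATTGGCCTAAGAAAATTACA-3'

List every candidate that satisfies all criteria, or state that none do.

None of the candidates satisfy all criteria.

Candidate 1 (21 nt, A=4 T=6 G=7 C=4): GC 11/21 = 52.4% ✓; Tm = 2·10 + 4·11 = 64°C, outside 54–60°C ✗ — fails.
Candidate 2 (17 nt, A=3 T=3 G=6 C=5): GC 11/17 = 64.7%, outside 35.4–54.4% ✗; Tm = 2·6 + 4·11 = 56°C ✓ — fails.
Candidate 3 (18 nt, A=5 T=2 G=5 C=6): GC 11/18 = 61.1%, outside 35.4–54.4% ✗; Tm = 2·7 + 4·11 = 58°C ✓ — fails.
Candidate 4 (17 nt, A=7 T=0 G=4 C=6): GC 10/17 = 58.8%, outside 35.4–54.4% ✗; Tm = 2·7 + 4·10 = 54°C ✓ — fails.
Candidate 5 (20 nt, A=9 T=5 G=3 C=3): GC 6/20 = 30.0%, outside 35.4–54.4% ✗; Tm = 2·14 + 4·6 = 52°C, outside 54–60°C ✗ — fails.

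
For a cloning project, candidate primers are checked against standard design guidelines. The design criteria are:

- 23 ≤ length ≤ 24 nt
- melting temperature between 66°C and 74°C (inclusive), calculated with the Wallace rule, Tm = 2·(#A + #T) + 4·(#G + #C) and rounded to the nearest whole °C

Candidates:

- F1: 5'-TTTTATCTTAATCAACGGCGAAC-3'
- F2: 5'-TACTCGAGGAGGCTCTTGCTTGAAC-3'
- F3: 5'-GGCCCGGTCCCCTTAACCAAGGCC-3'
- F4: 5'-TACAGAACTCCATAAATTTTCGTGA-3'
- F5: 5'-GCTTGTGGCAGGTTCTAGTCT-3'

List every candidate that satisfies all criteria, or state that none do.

None of the candidates satisfy all criteria.

F1 (23 nt, A=7 T=8 G=3 C=5): length 23 ✓; Tm = 2·15 + 4·8 = 62°C, outside 66–74°C ✗ — fails.
F2 (25 nt, A=5 T=7 G=7 C=6): length 25, outside 23–24 ✗; Tm = 2·12 + 4·13 = 76°C, outside 66–74°C ✗ — fails.
F3 (24 nt, A=4 T=3 G=6 C=11): length 24 ✓; Tm = 2·7 + 4·17 = 82°C, outside 66–74°C ✗ — fails.
F4 (25 nt, A=9 T=8 G=3 C=5): length 25, outside 23–24 ✗; Tm = 2·17 + 4·8 = 66°C ✓ — fails.
F5 (21 nt, A=2 T=8 G=7 C=4): length 21, outside 23–24 ✗; Tm = 2·10 + 4·11 = 64°C, outside 66–74°C ✗ — fails.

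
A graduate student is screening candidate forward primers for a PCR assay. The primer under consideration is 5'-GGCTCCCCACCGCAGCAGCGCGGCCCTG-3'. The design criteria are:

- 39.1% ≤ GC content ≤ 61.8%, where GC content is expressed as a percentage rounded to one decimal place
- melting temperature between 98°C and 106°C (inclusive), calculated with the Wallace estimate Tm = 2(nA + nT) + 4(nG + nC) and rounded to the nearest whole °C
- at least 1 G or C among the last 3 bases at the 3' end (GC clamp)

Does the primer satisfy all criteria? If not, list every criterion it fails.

Base counts: A=3, T=2, G=9, C=14 (length 28).
GC content: GC 23/28 = 82.1%, outside 39.1–61.8% ✗
Tm: Tm = 2·5 + 4·23 = 102°C ✓
GC clamp: 3' end CTG has 2 G/C ✓

Fails: GC content.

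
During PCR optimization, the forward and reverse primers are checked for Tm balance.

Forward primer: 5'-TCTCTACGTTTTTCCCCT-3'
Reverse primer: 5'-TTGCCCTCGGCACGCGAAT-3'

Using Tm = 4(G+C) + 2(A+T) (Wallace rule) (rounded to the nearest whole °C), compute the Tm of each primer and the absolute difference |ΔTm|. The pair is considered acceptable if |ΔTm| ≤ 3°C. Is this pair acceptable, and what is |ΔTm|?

|ΔTm| = 10°C; the pair is not acceptable.

Forward: A=1 T=9 G=1 C=7 → Tm = 2·10 + 4·8 = 52°C.
Reverse: A=3 T=4 G=5 C=7 → Tm = 2·7 + 4·12 = 62°C.
|ΔTm| = |52 − 62| = 10°C, > 3°C.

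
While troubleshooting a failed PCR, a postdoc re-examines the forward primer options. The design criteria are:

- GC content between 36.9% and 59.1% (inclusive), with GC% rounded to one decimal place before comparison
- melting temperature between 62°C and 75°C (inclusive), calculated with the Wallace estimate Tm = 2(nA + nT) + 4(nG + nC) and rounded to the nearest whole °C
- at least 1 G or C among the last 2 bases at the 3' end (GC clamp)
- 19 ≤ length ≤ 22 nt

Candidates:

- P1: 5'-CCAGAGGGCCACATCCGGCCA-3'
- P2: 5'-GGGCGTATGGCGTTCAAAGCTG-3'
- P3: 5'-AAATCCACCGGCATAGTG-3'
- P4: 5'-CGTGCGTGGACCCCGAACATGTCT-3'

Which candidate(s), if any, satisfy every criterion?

P1 (21 nt, A=5 T=1 G=6 C=9): GC 15/21 = 71.4%, outside 36.9–59.1% ✗; Tm = 2·6 + 4·15 = 72°C ✓; 3' end CA has 1 G/C ✓; length 21 ✓ — fails.
P2 (22 nt, A=4 T=5 G=9 C=4): GC 13/22 = 59.1% ✓; Tm = 2·9 + 4·13 = 70°C ✓; 3' end TG has 1 G/C ✓; length 22 ✓ — passes.
P3 (18 nt, A=6 T=3 G=4 C=5): GC 9/18 = 50.0% ✓; Tm = 2·9 + 4·9 = 54°C, outside 62–75°C ✗; 3' end TG has 1 G/C ✓; length 18, outside 19–22 ✗ — fails.
P4 (24 nt, A=4 T=5 G=7 C=8): GC 15/24 = 62.5%, outside 36.9–59.1% ✗; Tm = 2·9 + 4·15 = 78°C, outside 62–75°C ✗; 3' end CT has 1 G/C ✓; length 24, outside 19–22 ✗ — fails.

P2 only.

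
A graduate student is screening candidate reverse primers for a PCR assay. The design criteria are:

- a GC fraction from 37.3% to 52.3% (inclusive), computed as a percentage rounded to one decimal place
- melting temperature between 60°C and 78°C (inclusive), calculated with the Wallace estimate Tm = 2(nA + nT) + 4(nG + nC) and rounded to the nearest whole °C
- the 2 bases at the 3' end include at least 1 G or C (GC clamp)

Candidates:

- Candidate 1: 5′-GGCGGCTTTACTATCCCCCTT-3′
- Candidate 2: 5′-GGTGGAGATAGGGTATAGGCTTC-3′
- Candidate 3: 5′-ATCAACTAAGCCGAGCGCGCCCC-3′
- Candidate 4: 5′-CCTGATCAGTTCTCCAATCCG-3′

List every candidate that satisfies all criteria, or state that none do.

Candidate 2 only.

Candidate 1 (21 nt, A=2 T=7 G=4 C=8): GC 12/21 = 57.1%, outside 37.3–52.3% ✗; Tm = 2·9 + 4·12 = 66°C ✓; 3' end TT has 0 G/C, need ≥1 ✗ — fails.
Candidate 2 (23 nt, A=5 T=6 G=10 C=2): GC 12/23 = 52.2% ✓; Tm = 2·11 + 4·12 = 70°C ✓; 3' end TC has 1 G/C ✓ — passes.
Candidate 3 (23 nt, A=6 T=2 G=5 C=10): GC 15/23 = 65.2%, outside 37.3–52.3% ✗; Tm = 2·8 + 4·15 = 76°C ✓; 3' end CC has 2 G/C ✓ — fails.
Candidate 4 (21 nt, A=4 T=6 G=3 C=8): GC 11/21 = 52.4%, outside 37.3–52.3% ✗; Tm = 2·10 + 4·11 = 64°C ✓; 3' end CG has 2 G/C ✓ — fails.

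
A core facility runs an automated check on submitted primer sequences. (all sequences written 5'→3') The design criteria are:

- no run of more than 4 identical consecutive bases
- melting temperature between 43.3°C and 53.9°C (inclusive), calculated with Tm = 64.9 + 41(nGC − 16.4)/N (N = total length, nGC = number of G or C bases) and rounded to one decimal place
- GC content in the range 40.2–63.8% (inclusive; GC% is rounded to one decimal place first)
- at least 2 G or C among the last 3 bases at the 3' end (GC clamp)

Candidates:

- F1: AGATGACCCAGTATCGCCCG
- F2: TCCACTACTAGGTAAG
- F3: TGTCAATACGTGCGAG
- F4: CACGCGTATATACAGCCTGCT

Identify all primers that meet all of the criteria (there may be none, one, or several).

F3 only.

F1 (20 nt, A=5 T=3 G=5 C=7): longest run = 3 ✓; Tm = 64.9 + 41·(12 − 16.4)/20 = 55.9°C, outside 43.3–53.9°C ✗; GC 12/20 = 60.0% ✓; 3' end CCG has 3 G/C ✓ — fails.
F2 (16 nt, A=5 T=4 G=3 C=4): longest run = 2 ✓; Tm = 64.9 + 41·(7 − 16.4)/16 = 40.8°C, outside 43.3–53.9°C ✗; GC 7/16 = 43.8% ✓; 3' end AAG has 1 G/C, need ≥2 ✗ — fails.
F3 (16 nt, A=4 T=4 G=5 C=3): longest run = 2 ✓; Tm = 64.9 + 41·(8 − 16.4)/16 = 43.4°C ✓; GC 8/16 = 50.0% ✓; 3' end GAG has 2 G/C ✓ — passes.
F4 (21 nt, A=5 T=5 G=4 C=7): longest run = 2 ✓; Tm = 64.9 + 41·(11 − 16.4)/21 = 54.4°C, outside 43.3–53.9°C ✗; GC 11/21 = 52.4% ✓; 3' end GCT has 2 G/C ✓ — fails.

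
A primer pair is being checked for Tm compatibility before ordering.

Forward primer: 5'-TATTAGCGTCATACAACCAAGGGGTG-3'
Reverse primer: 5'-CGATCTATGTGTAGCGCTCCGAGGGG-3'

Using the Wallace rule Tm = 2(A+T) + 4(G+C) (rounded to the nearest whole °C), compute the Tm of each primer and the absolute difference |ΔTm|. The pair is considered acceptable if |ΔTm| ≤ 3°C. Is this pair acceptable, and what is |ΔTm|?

|ΔTm| = 8°C; the pair is not acceptable.

Forward: A=8 T=6 G=7 C=5 → Tm = 2·14 + 4·12 = 76°C.
Reverse: A=4 T=6 G=10 C=6 → Tm = 2·10 + 4·16 = 84°C.
|ΔTm| = |76 − 84| = 8°C, > 3°C.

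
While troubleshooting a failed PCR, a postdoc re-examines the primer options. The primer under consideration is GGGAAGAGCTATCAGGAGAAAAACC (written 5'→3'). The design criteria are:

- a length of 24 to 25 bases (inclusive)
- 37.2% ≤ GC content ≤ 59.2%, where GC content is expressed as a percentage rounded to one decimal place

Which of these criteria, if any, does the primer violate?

Base counts: A=11, T=2, G=8, C=4 (length 25).
length: length 25 ✓
GC content: GC 12/25 = 48.0% ✓

Meets all criteria.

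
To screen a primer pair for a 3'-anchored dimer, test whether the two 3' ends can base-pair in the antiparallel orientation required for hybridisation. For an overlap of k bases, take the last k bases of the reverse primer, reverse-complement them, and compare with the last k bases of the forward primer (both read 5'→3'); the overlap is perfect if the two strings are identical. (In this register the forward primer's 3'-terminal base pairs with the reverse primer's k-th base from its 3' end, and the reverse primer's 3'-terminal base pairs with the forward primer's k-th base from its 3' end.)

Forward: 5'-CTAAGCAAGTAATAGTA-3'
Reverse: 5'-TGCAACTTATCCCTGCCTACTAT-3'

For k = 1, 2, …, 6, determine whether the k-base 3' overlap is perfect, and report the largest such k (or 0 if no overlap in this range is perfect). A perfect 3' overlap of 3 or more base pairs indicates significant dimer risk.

Longest perfect overlap: 6 complementary base pairs; significant dimer risk (threshold 3).

Last 6 bases (5'→3') — forward …ATAGTA, reverse …TACTAT.
Reverse complement of the reverse primer's last 6 bases: ATAGTA; its first k bases are the reverse complement of the reverse primer's last k bases, so a perfect k-base overlap needs the forward primer's last k bases to equal them.
Comparing (forward last k vs required): k=1: A vs A ✓; k=2: TA vs AT ✗; k=3: GTA vs ATA ✗; k=4: AGTA vs ATAG ✗; k=5: TAGTA vs ATAGT ✗; k=6: ATAGTA vs ATAGTA ✓.
Perfect overlaps at k = 1, 6; the largest is 6.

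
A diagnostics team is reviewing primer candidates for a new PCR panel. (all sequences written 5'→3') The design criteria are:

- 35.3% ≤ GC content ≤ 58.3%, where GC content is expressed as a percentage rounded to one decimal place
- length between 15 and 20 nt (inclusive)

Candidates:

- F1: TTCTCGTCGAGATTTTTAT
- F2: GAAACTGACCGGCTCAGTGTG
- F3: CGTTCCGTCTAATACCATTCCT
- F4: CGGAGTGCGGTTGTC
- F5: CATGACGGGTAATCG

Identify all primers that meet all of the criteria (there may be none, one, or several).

F5 only.

F1 (19 nt, A=3 T=10 G=3 C=3): GC 6/19 = 31.6%, outside 35.3–58.3% ✗; length 19 ✓ — fails.
F2 (21 nt, A=5 T=4 G=7 C=5): GC 12/21 = 57.1% ✓; length 21, outside 15–20 ✗ — fails.
F3 (22 nt, A=4 T=8 G=2 C=8): GC 10/22 = 45.5% ✓; length 22, outside 15–20 ✗ — fails.
F4 (15 nt, A=1 T=4 G=7 C=3): GC 10/15 = 66.7%, outside 35.3–58.3% ✗; length 15 ✓ — fails.
F5 (15 nt, A=4 T=3 G=5 C=3): GC 8/15 = 53.3% ✓; length 15 ✓ — passes.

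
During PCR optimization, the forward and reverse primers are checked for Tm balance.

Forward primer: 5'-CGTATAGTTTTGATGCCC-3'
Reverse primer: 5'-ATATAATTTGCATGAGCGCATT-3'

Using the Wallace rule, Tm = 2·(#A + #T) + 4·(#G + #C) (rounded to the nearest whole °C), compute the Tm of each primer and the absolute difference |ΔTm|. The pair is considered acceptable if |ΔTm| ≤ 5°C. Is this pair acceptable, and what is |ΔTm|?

|ΔTm| = 6°C; the pair is not acceptable.

Forward: A=3 T=7 G=4 C=4 → Tm = 2·10 + 4·8 = 52°C.
Reverse: A=7 T=8 G=4 C=3 → Tm = 2·15 + 4·7 = 58°C.
|ΔTm| = |52 − 58| = 6°C, > 5°C.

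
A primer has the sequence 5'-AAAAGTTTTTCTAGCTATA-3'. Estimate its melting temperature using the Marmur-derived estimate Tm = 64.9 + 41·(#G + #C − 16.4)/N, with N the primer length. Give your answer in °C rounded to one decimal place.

38.1°C

Base counts: A=7, T=8, G=2, C=2; G+C = 4, N = 19.
Tm = 64.9 + 41·(4 − 16.4)/19 = 64.9 + -508.40/19 = 38.1°C.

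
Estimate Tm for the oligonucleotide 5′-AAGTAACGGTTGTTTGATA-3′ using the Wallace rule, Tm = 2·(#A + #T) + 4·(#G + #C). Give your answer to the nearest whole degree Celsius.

Base counts: A=6, T=7, G=5, C=1 (length 19).
Tm = 2·(6+7) + 4·(5+1) = 2·13 + 4·6 = 26 + 24 = 50°C.

50°C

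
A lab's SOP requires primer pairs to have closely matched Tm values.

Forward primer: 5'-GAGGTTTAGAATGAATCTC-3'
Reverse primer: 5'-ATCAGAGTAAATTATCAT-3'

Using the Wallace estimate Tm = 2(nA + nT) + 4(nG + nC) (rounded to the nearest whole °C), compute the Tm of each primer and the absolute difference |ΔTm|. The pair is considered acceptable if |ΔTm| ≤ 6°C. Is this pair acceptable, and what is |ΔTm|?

|ΔTm| = 8°C; the pair is not acceptable.

Forward: A=6 T=6 G=5 C=2 → Tm = 2·12 + 4·7 = 52°C.
Reverse: A=8 T=6 G=2 C=2 → Tm = 2·14 + 4·4 = 44°C.
|ΔTm| = |52 − 44| = 8°C, > 6°C.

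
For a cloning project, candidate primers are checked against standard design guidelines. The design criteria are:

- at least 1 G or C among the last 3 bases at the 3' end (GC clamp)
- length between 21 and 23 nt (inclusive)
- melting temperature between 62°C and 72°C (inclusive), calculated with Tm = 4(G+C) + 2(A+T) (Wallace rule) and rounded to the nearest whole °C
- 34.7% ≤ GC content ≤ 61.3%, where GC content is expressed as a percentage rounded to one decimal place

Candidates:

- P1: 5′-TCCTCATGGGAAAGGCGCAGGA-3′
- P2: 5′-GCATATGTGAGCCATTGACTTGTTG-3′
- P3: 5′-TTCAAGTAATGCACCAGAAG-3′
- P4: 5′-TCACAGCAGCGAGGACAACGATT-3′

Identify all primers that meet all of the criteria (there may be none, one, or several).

P1 only.

P1 (22 nt, A=6 T=3 G=8 C=5): 3' end GGA has 2 G/C ✓; length 22 ✓; Tm = 2·9 + 4·13 = 70°C ✓; GC 13/22 = 59.1% ✓ — passes.
P2 (25 nt, A=5 T=9 G=7 C=4): 3' end TTG has 1 G/C ✓; length 25, outside 21–23 ✗; Tm = 2·14 + 4·11 = 72°C ✓; GC 11/25 = 44.0% ✓ — fails.
P3 (20 nt, A=8 T=4 G=4 C=4): 3' end AAG has 1 G/C ✓; length 20, outside 21–23 ✗; Tm = 2·12 + 4·8 = 56°C, outside 62–72°C ✗; GC 8/20 = 40.0% ✓ — fails.
P4 (23 nt, A=8 T=3 G=6 C=6): 3' end ATT has 0 G/C, need ≥1 ✗; length 23 ✓; Tm = 2·11 + 4·12 = 70°C ✓; GC 12/23 = 52.2% ✓ — fails.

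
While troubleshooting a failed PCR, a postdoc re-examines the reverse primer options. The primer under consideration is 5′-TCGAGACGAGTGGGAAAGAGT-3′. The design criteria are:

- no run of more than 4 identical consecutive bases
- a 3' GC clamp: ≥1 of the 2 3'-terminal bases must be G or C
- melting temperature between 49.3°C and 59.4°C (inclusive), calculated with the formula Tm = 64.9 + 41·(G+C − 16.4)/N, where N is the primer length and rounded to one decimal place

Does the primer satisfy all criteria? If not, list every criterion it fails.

Base counts: A=7, T=3, G=9, C=2 (length 21).
homopolymer run: longest run = 3 ✓
GC clamp: 3' end GT has 1 G/C ✓
Tm: Tm = 64.9 + 41·(11 − 16.4)/21 = 54.4°C ✓

Meets all criteria.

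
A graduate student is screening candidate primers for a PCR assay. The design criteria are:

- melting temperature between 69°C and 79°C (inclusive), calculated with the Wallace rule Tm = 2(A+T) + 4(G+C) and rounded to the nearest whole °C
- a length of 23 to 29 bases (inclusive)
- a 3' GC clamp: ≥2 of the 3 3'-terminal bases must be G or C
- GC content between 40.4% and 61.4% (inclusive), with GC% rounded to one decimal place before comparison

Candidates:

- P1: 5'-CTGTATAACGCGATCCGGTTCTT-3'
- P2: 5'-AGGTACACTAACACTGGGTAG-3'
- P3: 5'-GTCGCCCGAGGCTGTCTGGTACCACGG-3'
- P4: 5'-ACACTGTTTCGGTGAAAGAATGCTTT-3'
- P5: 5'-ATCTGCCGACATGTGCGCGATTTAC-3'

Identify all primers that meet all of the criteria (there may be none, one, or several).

P1 (23 nt, A=4 T=8 G=5 C=6): Tm = 2·12 + 4·11 = 68°C, outside 69–79°C ✗; length 23 ✓; 3' end CTT has 1 G/C, need ≥2 ✗; GC 11/23 = 47.8% ✓ — fails.
P2 (21 nt, A=7 T=4 G=6 C=4): Tm = 2·11 + 4·10 = 62°C, outside 69–79°C ✗; length 21, outside 23–29 ✗; 3' end TAG has 1 G/C, need ≥2 ✗; GC 10/21 = 47.6% ✓ — fails.
P3 (27 nt, A=3 T=5 G=10 C=9): Tm = 2·8 + 4·19 = 92°C, outside 69–79°C ✗; length 27 ✓; 3' end CGG has 3 G/C ✓; GC 19/27 = 70.4%, outside 40.4–61.4% ✗ — fails.
P4 (26 nt, A=7 T=9 G=6 C=4): Tm = 2·16 + 4·10 = 72°C ✓; length 26 ✓; 3' end TTT has 0 G/C, need ≥2 ✗; GC 10/26 = 38.5%, outside 40.4–61.4% ✗ — fails.
P5 (25 nt, A=5 T=7 G=6 C=7): Tm = 2·12 + 4·13 = 76°C ✓; length 25 ✓; 3' end TAC has 1 G/C, need ≥2 ✗; GC 13/25 = 52.0% ✓ — fails.

None of the candidates satisfy all criteria.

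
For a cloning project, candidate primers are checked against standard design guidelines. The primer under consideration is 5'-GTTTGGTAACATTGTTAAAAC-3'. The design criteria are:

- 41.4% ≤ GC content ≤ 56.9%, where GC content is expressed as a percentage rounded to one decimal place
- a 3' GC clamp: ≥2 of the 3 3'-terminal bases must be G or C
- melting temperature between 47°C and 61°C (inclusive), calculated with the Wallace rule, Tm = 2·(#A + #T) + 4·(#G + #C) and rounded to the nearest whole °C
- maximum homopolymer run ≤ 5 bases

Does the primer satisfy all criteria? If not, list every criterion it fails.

Fails: GC content, GC clamp.

Base counts: A=7, T=8, G=4, C=2 (length 21).
GC content: GC 6/21 = 28.6%, outside 41.4–56.9% ✗
GC clamp: 3' end AAC has 1 G/C, need ≥2 ✗
Tm: Tm = 2·15 + 4·6 = 54°C ✓
homopolymer run: longest run = 4 ✓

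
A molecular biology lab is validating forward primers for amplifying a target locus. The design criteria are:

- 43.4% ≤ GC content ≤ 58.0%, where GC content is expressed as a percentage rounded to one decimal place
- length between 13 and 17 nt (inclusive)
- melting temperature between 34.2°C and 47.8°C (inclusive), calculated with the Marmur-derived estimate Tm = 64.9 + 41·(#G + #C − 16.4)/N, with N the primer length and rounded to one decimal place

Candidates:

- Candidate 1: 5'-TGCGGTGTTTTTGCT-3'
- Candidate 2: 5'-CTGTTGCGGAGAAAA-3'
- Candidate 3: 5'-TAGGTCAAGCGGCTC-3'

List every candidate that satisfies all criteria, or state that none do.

Candidate 1 and Candidate 2.

Candidate 1 (15 nt, A=0 T=8 G=5 C=2): GC 7/15 = 46.7% ✓; length 15 ✓; Tm = 64.9 + 41·(7 − 16.4)/15 = 39.2°C ✓ — passes.
Candidate 2 (15 nt, A=5 T=3 G=5 C=2): GC 7/15 = 46.7% ✓; length 15 ✓; Tm = 64.9 + 41·(7 − 16.4)/15 = 39.2°C ✓ — passes.
Candidate 3 (15 nt, A=3 T=3 G=5 C=4): GC 9/15 = 60.0%, outside 43.4–58.0% ✗; length 15 ✓; Tm = 64.9 + 41·(9 − 16.4)/15 = 44.7°C ✓ — fails.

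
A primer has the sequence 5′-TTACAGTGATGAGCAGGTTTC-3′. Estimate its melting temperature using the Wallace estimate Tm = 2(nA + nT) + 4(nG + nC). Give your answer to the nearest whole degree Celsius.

60°C

Base counts: A=5, T=7, G=6, C=3 (length 21).
Tm = 2·(5+7) + 4·(6+3) = 2·12 + 4·9 = 24 + 36 = 60°C.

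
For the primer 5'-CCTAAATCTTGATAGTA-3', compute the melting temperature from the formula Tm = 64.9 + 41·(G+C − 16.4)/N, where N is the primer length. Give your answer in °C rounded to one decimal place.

37.4°C

Base counts: A=6, T=6, G=2, C=3; G+C = 5, N = 17.
Tm = 64.9 + 41·(5 − 16.4)/17 = 64.9 + -467.40/17 = 37.4°C.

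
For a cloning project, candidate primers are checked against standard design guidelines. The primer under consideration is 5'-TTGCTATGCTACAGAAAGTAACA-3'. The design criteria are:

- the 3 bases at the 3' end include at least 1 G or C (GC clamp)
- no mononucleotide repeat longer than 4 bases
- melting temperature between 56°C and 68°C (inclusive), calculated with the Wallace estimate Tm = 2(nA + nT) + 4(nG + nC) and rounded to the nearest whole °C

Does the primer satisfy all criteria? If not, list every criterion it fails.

Base counts: A=9, T=6, G=4, C=4 (length 23).
GC clamp: 3' end ACA has 1 G/C ✓
homopolymer run: longest run = 3 ✓
Tm: Tm = 2·15 + 4·8 = 62°C ✓

Meets all criteria.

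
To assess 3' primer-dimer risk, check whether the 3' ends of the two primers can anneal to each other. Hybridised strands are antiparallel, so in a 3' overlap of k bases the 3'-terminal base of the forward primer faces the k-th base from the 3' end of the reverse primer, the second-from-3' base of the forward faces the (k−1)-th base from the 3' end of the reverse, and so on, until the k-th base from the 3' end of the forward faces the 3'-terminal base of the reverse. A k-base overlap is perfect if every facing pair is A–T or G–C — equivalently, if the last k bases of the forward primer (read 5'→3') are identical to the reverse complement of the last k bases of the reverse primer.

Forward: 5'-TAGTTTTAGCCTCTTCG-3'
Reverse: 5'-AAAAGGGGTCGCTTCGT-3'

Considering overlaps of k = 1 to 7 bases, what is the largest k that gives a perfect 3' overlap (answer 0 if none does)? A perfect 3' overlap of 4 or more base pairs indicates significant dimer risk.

Last 7 bases (5'→3') — forward …CTCTTCG, reverse …GCTTCGT.
Reverse complement of the reverse primer's last 7 bases: ACGAAGC; its first k bases are the reverse complement of the reverse primer's last k bases, so a perfect k-base overlap needs the forward primer's last k bases to equal them.
Comparing (forward last k vs required): k=1: G vs A ✗; k=2: CG vs AC ✗; k=3: TCG vs ACG ✗; k=4: TTCG vs ACGA ✗; k=5: CTTCG vs ACGAA ✗; k=6: TCTTCG vs ACGAAG ✗; k=7: CTCTTCG vs ACGAAGC ✗.
No overlap length from 1 to 7 is perfect, so the longest perfect 3' overlap is 0.

Longest perfect overlap: 0 complementary base pairs; below the dimer-risk threshold (threshold 4).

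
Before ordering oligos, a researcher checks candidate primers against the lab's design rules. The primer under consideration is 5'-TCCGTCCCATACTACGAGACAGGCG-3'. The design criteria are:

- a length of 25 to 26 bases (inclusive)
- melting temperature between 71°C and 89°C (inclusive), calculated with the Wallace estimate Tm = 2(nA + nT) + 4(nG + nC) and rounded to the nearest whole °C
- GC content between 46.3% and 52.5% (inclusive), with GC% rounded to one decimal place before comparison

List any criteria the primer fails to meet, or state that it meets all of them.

Base counts: A=6, T=4, G=6, C=9 (length 25).
length: length 25 ✓
Tm: Tm = 2·10 + 4·15 = 80°C ✓
GC content: GC 15/25 = 60.0%, outside 46.3–52.5% ✗

Fails: GC content.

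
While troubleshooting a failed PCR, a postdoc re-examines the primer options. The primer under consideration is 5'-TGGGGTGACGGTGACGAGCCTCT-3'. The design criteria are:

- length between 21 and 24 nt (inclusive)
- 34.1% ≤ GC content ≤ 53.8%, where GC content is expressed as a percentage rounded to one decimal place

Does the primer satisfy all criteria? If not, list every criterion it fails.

Fails: GC content.

Base counts: A=3, T=5, G=10, C=5 (length 23).
length: length 23 ✓
GC content: GC 15/23 = 65.2%, outside 34.1–53.8% ✗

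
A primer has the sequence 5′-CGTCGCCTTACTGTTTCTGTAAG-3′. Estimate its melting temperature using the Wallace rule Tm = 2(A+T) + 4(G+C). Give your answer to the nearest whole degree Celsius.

68°C

Base counts: A=3, T=9, G=5, C=6 (length 23).
Tm = 2·(3+9) + 4·(5+6) = 2·12 + 4·11 = 24 + 44 = 68°C.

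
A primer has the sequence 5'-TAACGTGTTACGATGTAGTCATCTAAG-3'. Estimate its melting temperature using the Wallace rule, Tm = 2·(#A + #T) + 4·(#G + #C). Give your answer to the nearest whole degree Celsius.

74°C

Base counts: A=8, T=9, G=6, C=4 (length 27).
Tm = 2·(8+9) + 4·(6+4) = 2·17 + 4·10 = 34 + 40 = 74°C.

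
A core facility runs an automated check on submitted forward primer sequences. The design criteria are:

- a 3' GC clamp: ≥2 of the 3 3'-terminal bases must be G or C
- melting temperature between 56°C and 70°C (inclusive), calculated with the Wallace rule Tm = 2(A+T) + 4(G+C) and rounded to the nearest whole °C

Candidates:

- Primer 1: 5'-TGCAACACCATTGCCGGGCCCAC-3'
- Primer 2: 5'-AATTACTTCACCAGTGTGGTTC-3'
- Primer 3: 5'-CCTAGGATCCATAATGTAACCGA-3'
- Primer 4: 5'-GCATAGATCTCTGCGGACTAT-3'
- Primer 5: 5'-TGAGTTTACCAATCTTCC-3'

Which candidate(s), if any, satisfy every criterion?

Primer 1 (23 nt, A=5 T=3 G=5 C=10): 3' end CAC has 2 G/C ✓; Tm = 2·8 + 4·15 = 76°C, outside 56–70°C ✗ — fails.
Primer 2 (22 nt, A=5 T=8 G=4 C=5): 3' end TTC has 1 G/C, need ≥2 ✗; Tm = 2·13 + 4·9 = 62°C ✓ — fails.
Primer 3 (23 nt, A=8 T=5 G=4 C=6): 3' end CGA has 2 G/C ✓; Tm = 2·13 + 4·10 = 66°C ✓ — passes.
Primer 4 (21 nt, A=5 T=6 G=5 C=5): 3' end TAT has 0 G/C, need ≥2 ✗; Tm = 2·11 + 4·10 = 62°C ✓ — fails.
Primer 5 (18 nt, A=4 T=7 G=2 C=5): 3' end TCC has 2 G/C ✓; Tm = 2·11 + 4·7 = 50°C, outside 56–70°C ✗ — fails.

Primer 3 only.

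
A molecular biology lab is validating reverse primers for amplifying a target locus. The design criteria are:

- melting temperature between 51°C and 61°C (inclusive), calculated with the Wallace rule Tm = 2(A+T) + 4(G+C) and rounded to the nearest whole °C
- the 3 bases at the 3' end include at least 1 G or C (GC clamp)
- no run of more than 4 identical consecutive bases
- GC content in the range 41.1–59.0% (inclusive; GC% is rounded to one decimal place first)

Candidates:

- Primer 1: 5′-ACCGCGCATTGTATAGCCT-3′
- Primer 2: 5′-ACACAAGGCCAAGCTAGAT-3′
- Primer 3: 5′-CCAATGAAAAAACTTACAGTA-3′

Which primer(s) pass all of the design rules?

Primer 1 and Primer 2.

Primer 1 (19 nt, A=4 T=5 G=4 C=6): Tm = 2·9 + 4·10 = 58°C ✓; 3' end CCT has 2 G/C ✓; longest run = 2 ✓; GC 10/19 = 52.6% ✓ — passes.
Primer 2 (19 nt, A=8 T=2 G=4 C=5): Tm = 2·10 + 4·9 = 56°C ✓; 3' end GAT has 1 G/C ✓; longest run = 2 ✓; GC 9/19 = 47.4% ✓ — passes.
Primer 3 (21 nt, A=11 T=4 G=2 C=4): Tm = 2·15 + 4·6 = 54°C ✓; 3' end GTA has 1 G/C ✓; longest run = 6, exceeds 4 ✗; GC 6/21 = 28.6%, outside 41.1–59.0% ✗ — fails.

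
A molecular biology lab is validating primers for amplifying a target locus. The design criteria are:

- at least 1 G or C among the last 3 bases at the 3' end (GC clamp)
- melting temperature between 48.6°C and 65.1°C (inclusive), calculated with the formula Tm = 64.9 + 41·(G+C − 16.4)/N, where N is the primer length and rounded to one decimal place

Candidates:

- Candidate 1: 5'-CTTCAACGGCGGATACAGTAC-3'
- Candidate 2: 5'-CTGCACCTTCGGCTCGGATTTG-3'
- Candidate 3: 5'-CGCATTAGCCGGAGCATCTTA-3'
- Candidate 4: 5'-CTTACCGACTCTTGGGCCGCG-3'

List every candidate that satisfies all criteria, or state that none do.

Candidate 1 (21 nt, A=6 T=4 G=5 C=6): 3' end TAC has 1 G/C ✓; Tm = 64.9 + 41·(11 − 16.4)/21 = 54.4°C ✓ — passes.
Candidate 2 (22 nt, A=2 T=7 G=6 C=7): 3' end TTG has 1 G/C ✓; Tm = 64.9 + 41·(13 − 16.4)/22 = 58.6°C ✓ — passes.
Candidate 3 (21 nt, A=5 T=5 G=5 C=6): 3' end TTA has 0 G/C, need ≥1 ✗; Tm = 64.9 + 41·(11 − 16.4)/21 = 54.4°C ✓ — fails.
Candidate 4 (21 nt, A=2 T=5 G=6 C=8): 3' end GCG has 3 G/C ✓; Tm = 64.9 + 41·(14 − 16.4)/21 = 60.2°C ✓ — passes.

Candidate 1, Candidate 2 and Candidate 4.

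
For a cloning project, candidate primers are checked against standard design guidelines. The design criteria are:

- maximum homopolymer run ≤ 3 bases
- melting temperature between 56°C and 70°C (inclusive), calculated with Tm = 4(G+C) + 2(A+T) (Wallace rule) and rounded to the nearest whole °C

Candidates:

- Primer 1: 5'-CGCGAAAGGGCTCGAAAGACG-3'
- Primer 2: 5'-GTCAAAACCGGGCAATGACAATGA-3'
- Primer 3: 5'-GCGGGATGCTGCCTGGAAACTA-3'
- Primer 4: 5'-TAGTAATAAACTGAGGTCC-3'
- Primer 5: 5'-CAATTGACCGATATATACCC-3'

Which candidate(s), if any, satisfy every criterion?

Primer 1 (21 nt, A=7 T=1 G=8 C=5): longest run = 3 ✓; Tm = 2·8 + 4·13 = 68°C ✓ — passes.
Primer 2 (24 nt, A=10 T=3 G=6 C=5): longest run = 4, exceeds 3 ✗; Tm = 2·13 + 4·11 = 70°C ✓ — fails.
Primer 3 (22 nt, A=5 T=4 G=8 C=5): longest run = 3 ✓; Tm = 2·9 + 4·13 = 70°C ✓ — passes.
Primer 4 (19 nt, A=7 T=5 G=4 C=3): longest run = 3 ✓; Tm = 2·12 + 4·7 = 52°C, outside 56–70°C ✗ — fails.
Primer 5 (20 nt, A=7 T=5 G=2 C=6): longest run = 3 ✓; Tm = 2·12 + 4·8 = 56°C ✓ — passes.

Primer 1, Primer 3 and Primer 5.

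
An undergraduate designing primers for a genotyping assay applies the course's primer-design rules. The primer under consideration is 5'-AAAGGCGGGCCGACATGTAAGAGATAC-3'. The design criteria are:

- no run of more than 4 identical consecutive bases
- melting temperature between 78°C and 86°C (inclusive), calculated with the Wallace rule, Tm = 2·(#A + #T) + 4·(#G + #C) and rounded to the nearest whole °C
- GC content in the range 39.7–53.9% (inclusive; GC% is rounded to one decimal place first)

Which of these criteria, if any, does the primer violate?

Meets all criteria.

Base counts: A=10, T=3, G=9, C=5 (length 27).
homopolymer run: longest run = 3 ✓
Tm: Tm = 2·13 + 4·14 = 82°C ✓
GC content: GC 14/27 = 51.9% ✓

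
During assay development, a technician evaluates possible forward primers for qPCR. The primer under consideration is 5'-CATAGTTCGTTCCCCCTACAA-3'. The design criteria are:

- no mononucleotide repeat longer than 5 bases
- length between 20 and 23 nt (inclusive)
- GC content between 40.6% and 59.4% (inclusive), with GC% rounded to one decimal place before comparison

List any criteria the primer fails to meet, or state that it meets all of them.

Meets all criteria.

Base counts: A=5, T=6, G=2, C=8 (length 21).
homopolymer run: longest run = 5 ✓
length: length 21 ✓
GC content: GC 10/21 = 47.6% ✓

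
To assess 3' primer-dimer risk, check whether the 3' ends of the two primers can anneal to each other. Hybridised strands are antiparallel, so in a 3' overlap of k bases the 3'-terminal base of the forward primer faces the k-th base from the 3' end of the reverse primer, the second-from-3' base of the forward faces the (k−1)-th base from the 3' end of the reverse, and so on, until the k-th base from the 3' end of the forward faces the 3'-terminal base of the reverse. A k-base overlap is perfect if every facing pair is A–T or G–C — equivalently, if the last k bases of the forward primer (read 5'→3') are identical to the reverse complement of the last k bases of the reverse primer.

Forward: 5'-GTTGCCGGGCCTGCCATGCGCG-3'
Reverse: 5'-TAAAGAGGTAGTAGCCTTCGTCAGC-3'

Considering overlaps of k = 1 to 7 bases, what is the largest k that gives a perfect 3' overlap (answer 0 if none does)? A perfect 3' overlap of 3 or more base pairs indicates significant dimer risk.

Longest perfect overlap: 1 complementary base pair; below the dimer-risk threshold (threshold 3).

Last 7 bases (5'→3') — forward …ATGCGCG, reverse …CGTCAGC.
Reverse complement of the reverse primer's last 7 bases: GCTGACG; its first k bases are the reverse complement of the reverse primer's last k bases, so a perfect k-base overlap needs the forward primer's last k bases to equal them.
Comparing (forward last k vs required): k=1: G vs G ✓; k=2: CG vs GC ✗; k=3: GCG vs GCT ✗; k=4: CGCG vs GCTG ✗; k=5: GCGCG vs GCTGA ✗; k=6: TGCGCG vs GCTGAC ✗; k=7: ATGCGCG vs GCTGACG ✗.
Only k = 1 is perfect, so the longest perfect 3' overlap is 1.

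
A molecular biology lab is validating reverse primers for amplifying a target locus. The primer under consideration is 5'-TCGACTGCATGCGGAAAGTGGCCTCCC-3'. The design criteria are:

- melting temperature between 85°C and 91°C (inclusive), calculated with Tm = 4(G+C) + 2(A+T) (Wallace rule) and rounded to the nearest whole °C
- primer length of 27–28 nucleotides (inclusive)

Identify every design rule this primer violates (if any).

Base counts: A=5, T=5, G=8, C=9 (length 27).
Tm: Tm = 2·10 + 4·17 = 88°C ✓
length: length 27 ✓

Meets all criteria.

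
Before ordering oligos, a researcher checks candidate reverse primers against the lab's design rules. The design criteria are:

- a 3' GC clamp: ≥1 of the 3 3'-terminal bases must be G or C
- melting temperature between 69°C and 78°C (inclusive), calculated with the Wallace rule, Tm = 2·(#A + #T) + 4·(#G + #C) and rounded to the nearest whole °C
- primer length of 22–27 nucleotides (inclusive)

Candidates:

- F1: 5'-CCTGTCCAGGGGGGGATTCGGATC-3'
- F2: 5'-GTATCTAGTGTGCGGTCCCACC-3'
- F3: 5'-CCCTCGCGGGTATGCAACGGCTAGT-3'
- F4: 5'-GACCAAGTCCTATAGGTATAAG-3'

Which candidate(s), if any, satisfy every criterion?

F1 (24 nt, A=3 T=5 G=10 C=6): 3' end ATC has 1 G/C ✓; Tm = 2·8 + 4·16 = 80°C, outside 69–78°C ✗; length 24 ✓ — fails.
F2 (22 nt, A=3 T=6 G=6 C=7): 3' end ACC has 2 G/C ✓; Tm = 2·9 + 4·13 = 70°C ✓; length 22 ✓ — passes.
F3 (25 nt, A=4 T=5 G=8 C=8): 3' end AGT has 1 G/C ✓; Tm = 2·9 + 4·16 = 82°C, outside 69–78°C ✗; length 25 ✓ — fails.
F4 (22 nt, A=8 T=5 G=5 C=4): 3' end AAG has 1 G/C ✓; Tm = 2·13 + 4·9 = 62°C, outside 69–78°C ✗; length 22 ✓ — fails.

F2 only.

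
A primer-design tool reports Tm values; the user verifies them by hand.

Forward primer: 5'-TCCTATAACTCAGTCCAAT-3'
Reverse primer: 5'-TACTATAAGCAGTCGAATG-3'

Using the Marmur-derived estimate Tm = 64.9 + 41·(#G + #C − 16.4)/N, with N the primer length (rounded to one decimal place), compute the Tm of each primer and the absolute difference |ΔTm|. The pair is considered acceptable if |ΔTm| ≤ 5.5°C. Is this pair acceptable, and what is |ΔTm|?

Forward: G+C = 7, N = 19 → Tm = 64.9 + 41·(7 − 16.4)/19 = 44.6°C.
Reverse: G+C = 7, N = 19 → Tm = 64.9 + 41·(7 − 16.4)/19 = 44.6°C.
|ΔTm| = |44.6 − 44.6| = 0.0°C, ≤ 5.5°C.

|ΔTm| = 0.0°C; the pair is acceptable.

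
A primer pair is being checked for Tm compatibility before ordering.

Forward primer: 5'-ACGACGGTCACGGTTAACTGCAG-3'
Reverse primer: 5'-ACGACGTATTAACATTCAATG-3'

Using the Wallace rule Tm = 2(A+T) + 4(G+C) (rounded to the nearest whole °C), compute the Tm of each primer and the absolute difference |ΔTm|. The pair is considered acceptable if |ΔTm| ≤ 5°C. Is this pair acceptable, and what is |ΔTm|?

|ΔTm| = 16°C; the pair is not acceptable.

Forward: A=6 T=4 G=7 C=6 → Tm = 2·10 + 4·13 = 72°C.
Reverse: A=8 T=6 G=3 C=4 → Tm = 2·14 + 4·7 = 56°C.
|ΔTm| = |72 − 56| = 16°C, > 5°C.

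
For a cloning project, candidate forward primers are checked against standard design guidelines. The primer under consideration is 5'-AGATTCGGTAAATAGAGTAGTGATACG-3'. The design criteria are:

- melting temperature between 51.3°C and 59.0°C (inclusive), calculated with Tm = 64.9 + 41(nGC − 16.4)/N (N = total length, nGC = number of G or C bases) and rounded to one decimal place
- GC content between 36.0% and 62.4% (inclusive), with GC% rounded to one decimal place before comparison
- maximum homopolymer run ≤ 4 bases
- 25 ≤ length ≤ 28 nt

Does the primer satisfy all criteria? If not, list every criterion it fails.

Meets all criteria.

Base counts: A=10, T=7, G=8, C=2 (length 27).
Tm: Tm = 64.9 + 41·(10 − 16.4)/27 = 55.2°C ✓
GC content: GC 10/27 = 37.0% ✓
homopolymer run: longest run = 3 ✓
length: length 27 ✓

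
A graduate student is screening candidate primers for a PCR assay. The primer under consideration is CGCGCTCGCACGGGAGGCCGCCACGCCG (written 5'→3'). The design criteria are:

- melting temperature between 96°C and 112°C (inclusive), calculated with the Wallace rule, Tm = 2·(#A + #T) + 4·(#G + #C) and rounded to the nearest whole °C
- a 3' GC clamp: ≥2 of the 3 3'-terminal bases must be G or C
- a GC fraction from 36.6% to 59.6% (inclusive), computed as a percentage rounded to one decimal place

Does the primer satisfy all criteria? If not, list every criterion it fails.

Base counts: A=3, T=1, G=11, C=13 (length 28).
Tm: Tm = 2·4 + 4·24 = 104°C ✓
GC clamp: 3' end CCG has 3 G/C ✓
GC content: GC 24/28 = 85.7%, outside 36.6–59.6% ✗

Fails: GC content.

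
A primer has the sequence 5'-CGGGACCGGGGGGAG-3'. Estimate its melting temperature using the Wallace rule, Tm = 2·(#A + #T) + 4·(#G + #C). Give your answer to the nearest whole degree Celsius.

56°C

Base counts: A=2, T=0, G=10, C=3 (length 15).
Tm = 2·(2+0) + 4·(10+3) = 2·2 + 4·13 = 4 + 52 = 56°C.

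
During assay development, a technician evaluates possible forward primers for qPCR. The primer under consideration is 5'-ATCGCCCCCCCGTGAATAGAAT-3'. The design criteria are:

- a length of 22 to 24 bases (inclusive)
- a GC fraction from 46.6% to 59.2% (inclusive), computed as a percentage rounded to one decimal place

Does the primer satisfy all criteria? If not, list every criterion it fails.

Base counts: A=6, T=4, G=4, C=8 (length 22).
length: length 22 ✓
GC content: GC 12/22 = 54.5% ✓

Meets all criteria.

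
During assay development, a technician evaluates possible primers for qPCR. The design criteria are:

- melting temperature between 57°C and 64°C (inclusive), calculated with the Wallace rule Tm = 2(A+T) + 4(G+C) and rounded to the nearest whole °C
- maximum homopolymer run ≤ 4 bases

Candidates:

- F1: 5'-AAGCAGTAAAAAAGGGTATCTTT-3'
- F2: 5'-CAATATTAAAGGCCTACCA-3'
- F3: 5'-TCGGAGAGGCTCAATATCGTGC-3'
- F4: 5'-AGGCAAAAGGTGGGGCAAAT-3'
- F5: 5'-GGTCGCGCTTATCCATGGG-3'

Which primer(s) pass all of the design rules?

F4 and F5.

F1 (23 nt, A=10 T=6 G=5 C=2): Tm = 2·16 + 4·7 = 60°C ✓; longest run = 6, exceeds 4 ✗ — fails.
F2 (19 nt, A=8 T=4 G=2 C=5): Tm = 2·12 + 4·7 = 52°C, outside 57–64°C ✗; longest run = 3 ✓ — fails.
F3 (22 nt, A=5 T=5 G=7 C=5): Tm = 2·10 + 4·12 = 68°C, outside 57–64°C ✗; longest run = 2 ✓ — fails.
F4 (20 nt, A=8 T=2 G=8 C=2): Tm = 2·10 + 4·10 = 60°C ✓; longest run = 4 ✓ — passes.
F5 (19 nt, A=2 T=5 G=7 C=5): Tm = 2·7 + 4·12 = 62°C ✓; longest run = 3 ✓ — passes.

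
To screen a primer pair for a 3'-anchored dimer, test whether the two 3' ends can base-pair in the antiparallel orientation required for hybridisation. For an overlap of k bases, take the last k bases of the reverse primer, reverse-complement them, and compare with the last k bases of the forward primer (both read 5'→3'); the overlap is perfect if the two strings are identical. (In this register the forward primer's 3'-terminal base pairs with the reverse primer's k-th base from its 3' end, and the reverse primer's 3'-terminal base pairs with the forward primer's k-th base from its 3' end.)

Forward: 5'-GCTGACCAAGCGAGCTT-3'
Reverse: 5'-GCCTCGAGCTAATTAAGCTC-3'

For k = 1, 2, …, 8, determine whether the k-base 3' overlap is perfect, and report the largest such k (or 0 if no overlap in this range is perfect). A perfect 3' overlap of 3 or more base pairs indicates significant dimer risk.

Longest perfect overlap: 6 complementary base pairs; significant dimer risk (threshold 3).

Last 8 bases (5'→3') — forward …GCGAGCTT, reverse …TTAAGCTC.
Reverse complement of the reverse primer's last 8 bases: GAGCTTAA; its first k bases are the reverse complement of the reverse primer's last k bases, so a perfect k-base overlap needs the forward primer's last k bases to equal them.
Comparing (forward last k vs required): k=1: T vs G ✗; k=2: TT vs GA ✗; k=3: CTT vs GAG ✗; k=4: GCTT vs GAGC ✗; k=5: AGCTT vs GAGCT ✗; k=6: GAGCTT vs GAGCTT ✓; k=7: CGAGCTT vs GAGCTTA ✗; k=8: GCGAGCTT vs GAGCTTAA ✗.
Only k = 6 is perfect, so the longest perfect 3' overlap is 6.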